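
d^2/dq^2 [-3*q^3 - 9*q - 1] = -18*q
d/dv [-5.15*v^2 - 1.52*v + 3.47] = -10.3*v - 1.52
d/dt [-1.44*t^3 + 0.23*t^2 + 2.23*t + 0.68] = -4.32*t^2 + 0.46*t + 2.23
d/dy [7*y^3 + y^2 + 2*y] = 21*y^2 + 2*y + 2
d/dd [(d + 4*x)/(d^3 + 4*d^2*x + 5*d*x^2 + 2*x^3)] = 2*(-d^2 - 7*d*x - 9*x^2)/(d^5 + 7*d^4*x + 19*d^3*x^2 + 25*d^2*x^3 + 16*d*x^4 + 4*x^5)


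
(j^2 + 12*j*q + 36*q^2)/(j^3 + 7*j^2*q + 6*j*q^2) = (j + 6*q)/(j*(j + q))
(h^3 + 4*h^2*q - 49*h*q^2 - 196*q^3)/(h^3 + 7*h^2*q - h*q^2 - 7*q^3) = (-h^2 + 3*h*q + 28*q^2)/(-h^2 + q^2)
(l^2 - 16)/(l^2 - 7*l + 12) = (l + 4)/(l - 3)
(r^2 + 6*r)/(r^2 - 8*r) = (r + 6)/(r - 8)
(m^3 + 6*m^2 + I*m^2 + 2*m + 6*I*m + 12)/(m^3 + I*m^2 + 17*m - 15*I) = (m^2 + 2*m*(3 + I) + 12*I)/(m^2 + 2*I*m + 15)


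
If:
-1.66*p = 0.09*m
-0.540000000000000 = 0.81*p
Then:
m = 12.30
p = -0.67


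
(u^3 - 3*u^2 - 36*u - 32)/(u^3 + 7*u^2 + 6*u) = (u^2 - 4*u - 32)/(u*(u + 6))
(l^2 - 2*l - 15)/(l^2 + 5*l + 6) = (l - 5)/(l + 2)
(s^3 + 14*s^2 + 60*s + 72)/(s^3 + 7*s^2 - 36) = (s^2 + 8*s + 12)/(s^2 + s - 6)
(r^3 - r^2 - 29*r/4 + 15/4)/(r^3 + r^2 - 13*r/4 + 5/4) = (r - 3)/(r - 1)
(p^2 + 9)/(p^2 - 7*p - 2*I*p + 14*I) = (p^2 + 9)/(p^2 - 7*p - 2*I*p + 14*I)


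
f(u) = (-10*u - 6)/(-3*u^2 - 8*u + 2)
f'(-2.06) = -3.67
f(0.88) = 2.01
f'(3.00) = -0.19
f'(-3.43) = -8.68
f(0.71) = 2.52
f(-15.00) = -0.26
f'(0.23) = -46075147.93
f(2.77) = 0.78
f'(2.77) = -0.21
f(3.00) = 0.73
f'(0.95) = -1.87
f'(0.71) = -4.03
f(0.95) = 1.87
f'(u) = (-10*u - 6)*(6*u + 8)/(-3*u^2 - 8*u + 2)^2 - 10/(-3*u^2 - 8*u + 2)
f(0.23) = -6384.62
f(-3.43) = -4.83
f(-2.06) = 2.54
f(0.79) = 2.24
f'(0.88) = -2.27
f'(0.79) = -3.00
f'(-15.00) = -0.02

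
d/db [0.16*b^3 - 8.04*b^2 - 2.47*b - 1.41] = 0.48*b^2 - 16.08*b - 2.47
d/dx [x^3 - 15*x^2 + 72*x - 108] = 3*x^2 - 30*x + 72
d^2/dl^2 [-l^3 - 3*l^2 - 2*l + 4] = -6*l - 6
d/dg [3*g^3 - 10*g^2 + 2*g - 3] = 9*g^2 - 20*g + 2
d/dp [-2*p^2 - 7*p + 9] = -4*p - 7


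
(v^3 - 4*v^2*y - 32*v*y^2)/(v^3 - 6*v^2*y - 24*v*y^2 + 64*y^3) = v/(v - 2*y)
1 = 1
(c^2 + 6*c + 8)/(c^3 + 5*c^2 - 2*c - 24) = (c + 2)/(c^2 + c - 6)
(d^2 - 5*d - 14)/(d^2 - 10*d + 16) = (d^2 - 5*d - 14)/(d^2 - 10*d + 16)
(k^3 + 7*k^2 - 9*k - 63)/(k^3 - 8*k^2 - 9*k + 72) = (k + 7)/(k - 8)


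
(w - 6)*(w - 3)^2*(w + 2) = w^4 - 10*w^3 + 21*w^2 + 36*w - 108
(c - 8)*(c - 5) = c^2 - 13*c + 40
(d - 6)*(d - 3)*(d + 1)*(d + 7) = d^4 - d^3 - 47*d^2 + 81*d + 126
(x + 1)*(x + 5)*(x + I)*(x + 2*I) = x^4 + 6*x^3 + 3*I*x^3 + 3*x^2 + 18*I*x^2 - 12*x + 15*I*x - 10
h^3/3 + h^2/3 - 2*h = h*(h/3 + 1)*(h - 2)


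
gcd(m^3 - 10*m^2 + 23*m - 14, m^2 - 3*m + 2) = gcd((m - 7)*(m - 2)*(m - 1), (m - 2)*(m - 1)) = m^2 - 3*m + 2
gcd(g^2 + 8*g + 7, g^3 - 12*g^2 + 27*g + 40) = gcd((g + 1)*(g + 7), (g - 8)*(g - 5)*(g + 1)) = g + 1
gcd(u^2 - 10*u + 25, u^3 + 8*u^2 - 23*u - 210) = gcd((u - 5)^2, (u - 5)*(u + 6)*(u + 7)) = u - 5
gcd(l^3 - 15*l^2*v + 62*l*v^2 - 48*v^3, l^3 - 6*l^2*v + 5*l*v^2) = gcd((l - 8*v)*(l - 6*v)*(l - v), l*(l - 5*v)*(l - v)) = -l + v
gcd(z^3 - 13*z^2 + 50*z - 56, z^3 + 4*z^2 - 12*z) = z - 2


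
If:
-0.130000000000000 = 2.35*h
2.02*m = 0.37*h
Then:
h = -0.06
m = -0.01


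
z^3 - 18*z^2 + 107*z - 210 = (z - 7)*(z - 6)*(z - 5)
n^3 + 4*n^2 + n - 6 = (n - 1)*(n + 2)*(n + 3)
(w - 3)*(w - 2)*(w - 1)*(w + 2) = w^4 - 4*w^3 - w^2 + 16*w - 12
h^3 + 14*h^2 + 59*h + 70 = (h + 2)*(h + 5)*(h + 7)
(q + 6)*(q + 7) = q^2 + 13*q + 42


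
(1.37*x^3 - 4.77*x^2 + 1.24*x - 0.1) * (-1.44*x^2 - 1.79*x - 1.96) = -1.9728*x^5 + 4.4165*x^4 + 4.0675*x^3 + 7.2736*x^2 - 2.2514*x + 0.196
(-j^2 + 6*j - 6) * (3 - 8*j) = 8*j^3 - 51*j^2 + 66*j - 18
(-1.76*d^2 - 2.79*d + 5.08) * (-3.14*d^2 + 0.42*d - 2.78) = 5.5264*d^4 + 8.0214*d^3 - 12.2302*d^2 + 9.8898*d - 14.1224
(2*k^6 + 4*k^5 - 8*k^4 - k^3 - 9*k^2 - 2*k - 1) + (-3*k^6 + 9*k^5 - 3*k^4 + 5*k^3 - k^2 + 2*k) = -k^6 + 13*k^5 - 11*k^4 + 4*k^3 - 10*k^2 - 1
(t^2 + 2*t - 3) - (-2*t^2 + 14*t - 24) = 3*t^2 - 12*t + 21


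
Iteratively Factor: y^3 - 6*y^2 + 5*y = (y - 1)*(y^2 - 5*y) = (y - 5)*(y - 1)*(y)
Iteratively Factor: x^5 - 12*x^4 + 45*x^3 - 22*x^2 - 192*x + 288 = (x - 4)*(x^4 - 8*x^3 + 13*x^2 + 30*x - 72) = (x - 4)*(x - 3)*(x^3 - 5*x^2 - 2*x + 24) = (x - 4)*(x - 3)*(x + 2)*(x^2 - 7*x + 12) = (x - 4)*(x - 3)^2*(x + 2)*(x - 4)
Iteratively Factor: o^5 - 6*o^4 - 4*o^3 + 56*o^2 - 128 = (o + 2)*(o^4 - 8*o^3 + 12*o^2 + 32*o - 64) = (o - 2)*(o + 2)*(o^3 - 6*o^2 + 32) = (o - 2)*(o + 2)^2*(o^2 - 8*o + 16) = (o - 4)*(o - 2)*(o + 2)^2*(o - 4)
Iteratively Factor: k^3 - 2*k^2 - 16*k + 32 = (k + 4)*(k^2 - 6*k + 8) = (k - 2)*(k + 4)*(k - 4)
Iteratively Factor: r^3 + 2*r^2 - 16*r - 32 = (r - 4)*(r^2 + 6*r + 8) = (r - 4)*(r + 2)*(r + 4)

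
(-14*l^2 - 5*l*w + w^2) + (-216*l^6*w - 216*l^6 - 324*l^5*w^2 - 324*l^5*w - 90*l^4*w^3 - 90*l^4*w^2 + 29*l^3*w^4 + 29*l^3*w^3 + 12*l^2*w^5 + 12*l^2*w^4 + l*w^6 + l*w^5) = -216*l^6*w - 216*l^6 - 324*l^5*w^2 - 324*l^5*w - 90*l^4*w^3 - 90*l^4*w^2 + 29*l^3*w^4 + 29*l^3*w^3 + 12*l^2*w^5 + 12*l^2*w^4 - 14*l^2 + l*w^6 + l*w^5 - 5*l*w + w^2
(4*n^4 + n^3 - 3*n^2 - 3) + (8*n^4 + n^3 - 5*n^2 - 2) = 12*n^4 + 2*n^3 - 8*n^2 - 5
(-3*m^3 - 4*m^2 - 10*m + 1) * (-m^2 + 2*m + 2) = 3*m^5 - 2*m^4 - 4*m^3 - 29*m^2 - 18*m + 2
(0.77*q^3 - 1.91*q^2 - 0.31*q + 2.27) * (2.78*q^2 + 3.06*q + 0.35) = 2.1406*q^5 - 2.9536*q^4 - 6.4369*q^3 + 4.6935*q^2 + 6.8377*q + 0.7945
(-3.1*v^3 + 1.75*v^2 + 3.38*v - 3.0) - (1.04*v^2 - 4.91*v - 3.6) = -3.1*v^3 + 0.71*v^2 + 8.29*v + 0.6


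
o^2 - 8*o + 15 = (o - 5)*(o - 3)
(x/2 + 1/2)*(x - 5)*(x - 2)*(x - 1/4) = x^4/2 - 25*x^3/8 + 9*x^2/4 + 37*x/8 - 5/4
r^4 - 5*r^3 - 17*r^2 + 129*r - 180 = (r - 4)*(r - 3)^2*(r + 5)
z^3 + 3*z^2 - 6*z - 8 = (z - 2)*(z + 1)*(z + 4)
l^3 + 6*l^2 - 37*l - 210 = (l - 6)*(l + 5)*(l + 7)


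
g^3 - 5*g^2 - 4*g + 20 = (g - 5)*(g - 2)*(g + 2)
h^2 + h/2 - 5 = (h - 2)*(h + 5/2)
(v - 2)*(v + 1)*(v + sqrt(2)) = v^3 - v^2 + sqrt(2)*v^2 - 2*v - sqrt(2)*v - 2*sqrt(2)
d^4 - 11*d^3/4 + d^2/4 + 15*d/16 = d*(d - 5/2)*(d - 3/4)*(d + 1/2)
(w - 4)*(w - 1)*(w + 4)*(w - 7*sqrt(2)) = w^4 - 7*sqrt(2)*w^3 - w^3 - 16*w^2 + 7*sqrt(2)*w^2 + 16*w + 112*sqrt(2)*w - 112*sqrt(2)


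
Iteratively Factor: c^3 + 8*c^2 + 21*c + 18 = (c + 3)*(c^2 + 5*c + 6) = (c + 2)*(c + 3)*(c + 3)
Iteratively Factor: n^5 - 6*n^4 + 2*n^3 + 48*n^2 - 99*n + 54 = (n - 2)*(n^4 - 4*n^3 - 6*n^2 + 36*n - 27) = (n - 2)*(n + 3)*(n^3 - 7*n^2 + 15*n - 9) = (n - 3)*(n - 2)*(n + 3)*(n^2 - 4*n + 3) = (n - 3)^2*(n - 2)*(n + 3)*(n - 1)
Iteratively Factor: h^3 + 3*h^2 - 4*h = (h - 1)*(h^2 + 4*h) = (h - 1)*(h + 4)*(h)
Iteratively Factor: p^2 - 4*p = (p - 4)*(p)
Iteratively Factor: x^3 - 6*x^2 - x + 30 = (x - 3)*(x^2 - 3*x - 10) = (x - 5)*(x - 3)*(x + 2)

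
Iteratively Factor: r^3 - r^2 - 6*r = (r + 2)*(r^2 - 3*r) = r*(r + 2)*(r - 3)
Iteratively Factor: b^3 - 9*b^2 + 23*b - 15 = (b - 5)*(b^2 - 4*b + 3) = (b - 5)*(b - 1)*(b - 3)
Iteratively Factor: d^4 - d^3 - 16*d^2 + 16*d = (d - 4)*(d^3 + 3*d^2 - 4*d) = (d - 4)*(d + 4)*(d^2 - d) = (d - 4)*(d - 1)*(d + 4)*(d)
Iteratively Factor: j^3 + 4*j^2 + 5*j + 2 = (j + 1)*(j^2 + 3*j + 2) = (j + 1)^2*(j + 2)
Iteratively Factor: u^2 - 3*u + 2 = (u - 2)*(u - 1)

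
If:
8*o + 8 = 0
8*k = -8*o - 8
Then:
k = 0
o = -1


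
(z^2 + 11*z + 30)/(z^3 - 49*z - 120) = (z + 6)/(z^2 - 5*z - 24)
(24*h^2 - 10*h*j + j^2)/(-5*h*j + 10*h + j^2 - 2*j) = (-24*h^2 + 10*h*j - j^2)/(5*h*j - 10*h - j^2 + 2*j)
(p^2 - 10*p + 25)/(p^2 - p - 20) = (p - 5)/(p + 4)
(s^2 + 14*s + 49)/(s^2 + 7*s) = (s + 7)/s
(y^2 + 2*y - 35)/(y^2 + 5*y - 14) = (y - 5)/(y - 2)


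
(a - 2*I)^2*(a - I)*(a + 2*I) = a^4 - 3*I*a^3 + 2*a^2 - 12*I*a - 8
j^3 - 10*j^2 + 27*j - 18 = (j - 6)*(j - 3)*(j - 1)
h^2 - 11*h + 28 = (h - 7)*(h - 4)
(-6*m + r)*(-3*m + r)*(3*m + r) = 54*m^3 - 9*m^2*r - 6*m*r^2 + r^3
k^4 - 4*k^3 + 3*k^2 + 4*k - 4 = (k - 2)^2*(k - 1)*(k + 1)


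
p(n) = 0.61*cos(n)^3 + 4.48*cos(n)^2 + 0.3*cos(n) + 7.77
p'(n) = -1.83*sin(n)*cos(n)^2 - 8.96*sin(n)*cos(n) - 0.3*sin(n)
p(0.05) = 13.15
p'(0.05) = -0.55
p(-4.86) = 7.91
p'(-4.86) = -1.64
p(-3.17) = 11.34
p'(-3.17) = 0.19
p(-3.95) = 9.50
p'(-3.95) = 3.63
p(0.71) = 10.84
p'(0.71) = -5.31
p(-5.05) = 8.38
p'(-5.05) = -3.27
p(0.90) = 9.83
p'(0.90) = -5.15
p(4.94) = 8.07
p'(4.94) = 2.35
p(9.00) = 10.75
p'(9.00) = 2.61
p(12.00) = 11.58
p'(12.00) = 4.92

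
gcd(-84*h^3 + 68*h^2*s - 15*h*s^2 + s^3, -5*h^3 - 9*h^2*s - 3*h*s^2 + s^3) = 1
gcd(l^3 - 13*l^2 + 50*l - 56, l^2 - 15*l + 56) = l - 7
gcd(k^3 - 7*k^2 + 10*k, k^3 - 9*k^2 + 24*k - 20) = k^2 - 7*k + 10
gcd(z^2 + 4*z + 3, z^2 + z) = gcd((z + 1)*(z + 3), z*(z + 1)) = z + 1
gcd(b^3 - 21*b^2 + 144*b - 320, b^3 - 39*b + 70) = b - 5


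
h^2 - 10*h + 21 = (h - 7)*(h - 3)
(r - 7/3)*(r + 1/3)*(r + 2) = r^3 - 43*r/9 - 14/9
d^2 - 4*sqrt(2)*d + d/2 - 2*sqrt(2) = (d + 1/2)*(d - 4*sqrt(2))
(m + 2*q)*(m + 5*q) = m^2 + 7*m*q + 10*q^2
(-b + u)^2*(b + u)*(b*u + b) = b^4*u + b^4 - b^3*u^2 - b^3*u - b^2*u^3 - b^2*u^2 + b*u^4 + b*u^3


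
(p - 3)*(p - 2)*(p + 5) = p^3 - 19*p + 30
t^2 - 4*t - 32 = (t - 8)*(t + 4)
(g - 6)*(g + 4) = g^2 - 2*g - 24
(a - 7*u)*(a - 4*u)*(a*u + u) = a^3*u - 11*a^2*u^2 + a^2*u + 28*a*u^3 - 11*a*u^2 + 28*u^3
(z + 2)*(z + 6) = z^2 + 8*z + 12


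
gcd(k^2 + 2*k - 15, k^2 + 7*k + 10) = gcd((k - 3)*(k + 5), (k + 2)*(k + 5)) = k + 5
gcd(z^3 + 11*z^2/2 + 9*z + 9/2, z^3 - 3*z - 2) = z + 1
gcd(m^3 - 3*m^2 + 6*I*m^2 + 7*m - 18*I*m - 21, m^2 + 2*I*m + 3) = m - I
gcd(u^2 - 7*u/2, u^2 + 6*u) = u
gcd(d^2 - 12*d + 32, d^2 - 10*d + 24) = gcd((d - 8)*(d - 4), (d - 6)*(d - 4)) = d - 4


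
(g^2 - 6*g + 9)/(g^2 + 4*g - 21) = (g - 3)/(g + 7)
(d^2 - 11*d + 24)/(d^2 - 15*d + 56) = (d - 3)/(d - 7)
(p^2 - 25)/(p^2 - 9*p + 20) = (p + 5)/(p - 4)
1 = 1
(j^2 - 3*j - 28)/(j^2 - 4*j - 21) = (j + 4)/(j + 3)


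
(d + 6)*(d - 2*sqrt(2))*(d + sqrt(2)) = d^3 - sqrt(2)*d^2 + 6*d^2 - 6*sqrt(2)*d - 4*d - 24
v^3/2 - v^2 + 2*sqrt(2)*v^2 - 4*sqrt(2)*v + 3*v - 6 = (v/2 + sqrt(2)/2)*(v - 2)*(v + 3*sqrt(2))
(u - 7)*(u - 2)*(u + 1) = u^3 - 8*u^2 + 5*u + 14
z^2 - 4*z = z*(z - 4)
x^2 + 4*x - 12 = (x - 2)*(x + 6)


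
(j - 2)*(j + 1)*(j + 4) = j^3 + 3*j^2 - 6*j - 8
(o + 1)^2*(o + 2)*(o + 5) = o^4 + 9*o^3 + 25*o^2 + 27*o + 10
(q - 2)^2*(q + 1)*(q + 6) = q^4 + 3*q^3 - 18*q^2 + 4*q + 24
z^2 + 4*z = z*(z + 4)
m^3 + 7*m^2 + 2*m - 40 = (m - 2)*(m + 4)*(m + 5)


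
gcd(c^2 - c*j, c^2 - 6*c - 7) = 1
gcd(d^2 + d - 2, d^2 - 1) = d - 1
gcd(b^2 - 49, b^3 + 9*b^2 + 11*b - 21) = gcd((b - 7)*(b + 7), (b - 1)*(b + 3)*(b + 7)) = b + 7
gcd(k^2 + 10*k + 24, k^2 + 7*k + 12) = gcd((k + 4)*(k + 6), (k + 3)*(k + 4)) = k + 4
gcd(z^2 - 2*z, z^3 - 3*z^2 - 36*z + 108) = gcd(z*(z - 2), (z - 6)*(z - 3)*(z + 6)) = 1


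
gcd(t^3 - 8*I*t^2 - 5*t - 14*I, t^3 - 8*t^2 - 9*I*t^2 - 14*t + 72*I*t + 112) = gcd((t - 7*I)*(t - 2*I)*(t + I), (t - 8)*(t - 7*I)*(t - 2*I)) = t^2 - 9*I*t - 14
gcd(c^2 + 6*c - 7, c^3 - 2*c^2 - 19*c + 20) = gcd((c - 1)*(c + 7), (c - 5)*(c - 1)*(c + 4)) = c - 1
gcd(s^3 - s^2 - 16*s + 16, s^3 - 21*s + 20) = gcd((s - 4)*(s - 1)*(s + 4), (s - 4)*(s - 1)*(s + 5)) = s^2 - 5*s + 4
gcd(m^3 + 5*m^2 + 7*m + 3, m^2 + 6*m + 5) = m + 1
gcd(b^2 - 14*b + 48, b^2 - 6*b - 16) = b - 8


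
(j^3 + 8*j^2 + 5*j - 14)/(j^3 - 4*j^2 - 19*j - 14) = (j^2 + 6*j - 7)/(j^2 - 6*j - 7)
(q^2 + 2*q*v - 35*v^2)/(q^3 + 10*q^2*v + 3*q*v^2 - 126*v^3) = (q - 5*v)/(q^2 + 3*q*v - 18*v^2)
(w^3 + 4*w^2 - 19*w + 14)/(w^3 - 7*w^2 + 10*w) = (w^2 + 6*w - 7)/(w*(w - 5))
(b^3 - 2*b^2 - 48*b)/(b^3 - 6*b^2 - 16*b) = (b + 6)/(b + 2)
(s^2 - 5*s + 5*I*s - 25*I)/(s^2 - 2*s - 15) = (s + 5*I)/(s + 3)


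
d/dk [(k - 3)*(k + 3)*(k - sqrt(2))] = 3*k^2 - 2*sqrt(2)*k - 9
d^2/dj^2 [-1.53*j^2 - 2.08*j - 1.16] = -3.06000000000000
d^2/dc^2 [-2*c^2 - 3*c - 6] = -4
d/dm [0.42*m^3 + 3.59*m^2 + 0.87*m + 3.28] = 1.26*m^2 + 7.18*m + 0.87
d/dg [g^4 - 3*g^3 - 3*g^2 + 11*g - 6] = 4*g^3 - 9*g^2 - 6*g + 11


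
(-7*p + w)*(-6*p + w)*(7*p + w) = 294*p^3 - 49*p^2*w - 6*p*w^2 + w^3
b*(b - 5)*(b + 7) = b^3 + 2*b^2 - 35*b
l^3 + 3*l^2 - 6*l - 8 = (l - 2)*(l + 1)*(l + 4)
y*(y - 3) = y^2 - 3*y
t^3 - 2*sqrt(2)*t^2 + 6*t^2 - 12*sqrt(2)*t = t*(t + 6)*(t - 2*sqrt(2))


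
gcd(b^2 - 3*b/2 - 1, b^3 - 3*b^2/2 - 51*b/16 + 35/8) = b - 2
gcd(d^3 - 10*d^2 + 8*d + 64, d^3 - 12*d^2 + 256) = d - 8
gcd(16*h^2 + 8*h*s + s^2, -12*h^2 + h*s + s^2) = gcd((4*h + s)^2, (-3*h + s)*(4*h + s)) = 4*h + s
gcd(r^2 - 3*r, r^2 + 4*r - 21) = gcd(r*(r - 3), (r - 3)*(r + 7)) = r - 3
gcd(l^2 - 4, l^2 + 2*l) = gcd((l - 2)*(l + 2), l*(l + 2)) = l + 2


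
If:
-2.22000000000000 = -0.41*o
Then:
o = 5.41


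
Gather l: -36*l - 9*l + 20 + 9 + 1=30 - 45*l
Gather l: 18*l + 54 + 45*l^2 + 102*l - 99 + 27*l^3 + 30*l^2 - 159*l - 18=27*l^3 + 75*l^2 - 39*l - 63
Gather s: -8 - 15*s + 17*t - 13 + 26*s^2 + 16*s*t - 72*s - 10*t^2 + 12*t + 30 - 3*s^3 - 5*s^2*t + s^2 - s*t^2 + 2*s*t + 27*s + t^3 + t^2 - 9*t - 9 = -3*s^3 + s^2*(27 - 5*t) + s*(-t^2 + 18*t - 60) + t^3 - 9*t^2 + 20*t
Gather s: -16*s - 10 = -16*s - 10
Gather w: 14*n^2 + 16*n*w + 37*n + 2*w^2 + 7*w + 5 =14*n^2 + 37*n + 2*w^2 + w*(16*n + 7) + 5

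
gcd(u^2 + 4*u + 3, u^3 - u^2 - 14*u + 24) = 1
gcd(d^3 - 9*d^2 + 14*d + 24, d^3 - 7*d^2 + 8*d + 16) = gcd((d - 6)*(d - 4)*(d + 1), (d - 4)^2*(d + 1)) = d^2 - 3*d - 4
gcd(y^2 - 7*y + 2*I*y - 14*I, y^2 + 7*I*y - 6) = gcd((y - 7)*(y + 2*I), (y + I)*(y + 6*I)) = 1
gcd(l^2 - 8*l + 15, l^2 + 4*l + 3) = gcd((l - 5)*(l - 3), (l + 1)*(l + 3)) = 1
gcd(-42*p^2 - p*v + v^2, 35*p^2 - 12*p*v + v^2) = 7*p - v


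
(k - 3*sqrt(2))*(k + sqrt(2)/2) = k^2 - 5*sqrt(2)*k/2 - 3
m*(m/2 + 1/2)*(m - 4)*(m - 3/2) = m^4/2 - 9*m^3/4 + m^2/4 + 3*m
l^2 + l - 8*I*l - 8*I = (l + 1)*(l - 8*I)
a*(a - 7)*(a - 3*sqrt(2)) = a^3 - 7*a^2 - 3*sqrt(2)*a^2 + 21*sqrt(2)*a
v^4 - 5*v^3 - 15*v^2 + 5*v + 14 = (v - 7)*(v - 1)*(v + 1)*(v + 2)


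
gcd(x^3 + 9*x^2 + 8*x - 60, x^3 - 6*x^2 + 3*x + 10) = x - 2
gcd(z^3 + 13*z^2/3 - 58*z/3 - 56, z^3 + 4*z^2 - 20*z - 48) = z^2 + 2*z - 24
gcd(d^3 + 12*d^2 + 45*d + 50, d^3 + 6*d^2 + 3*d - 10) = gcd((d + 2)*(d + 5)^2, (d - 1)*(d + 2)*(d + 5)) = d^2 + 7*d + 10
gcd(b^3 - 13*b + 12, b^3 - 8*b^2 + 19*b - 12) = b^2 - 4*b + 3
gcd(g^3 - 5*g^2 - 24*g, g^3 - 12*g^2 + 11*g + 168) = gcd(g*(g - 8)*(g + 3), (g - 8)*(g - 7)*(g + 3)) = g^2 - 5*g - 24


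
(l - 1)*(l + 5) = l^2 + 4*l - 5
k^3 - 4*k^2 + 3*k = k*(k - 3)*(k - 1)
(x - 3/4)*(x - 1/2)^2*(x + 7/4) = x^4 - 33*x^2/16 + 25*x/16 - 21/64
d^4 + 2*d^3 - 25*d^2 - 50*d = d*(d - 5)*(d + 2)*(d + 5)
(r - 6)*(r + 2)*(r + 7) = r^3 + 3*r^2 - 40*r - 84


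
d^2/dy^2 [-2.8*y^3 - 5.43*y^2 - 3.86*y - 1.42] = -16.8*y - 10.86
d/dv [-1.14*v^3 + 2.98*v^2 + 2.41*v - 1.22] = -3.42*v^2 + 5.96*v + 2.41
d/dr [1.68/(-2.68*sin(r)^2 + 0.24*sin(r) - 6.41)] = (9.0048*sin(r) - 0.4032)*cos(r)/(2.68*sin(r)^2 - 0.24*sin(r) + 6.41)^2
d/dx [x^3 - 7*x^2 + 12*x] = 3*x^2 - 14*x + 12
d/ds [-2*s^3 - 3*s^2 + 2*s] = -6*s^2 - 6*s + 2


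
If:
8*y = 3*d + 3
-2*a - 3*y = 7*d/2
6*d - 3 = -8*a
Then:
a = 33/40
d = -3/5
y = 3/20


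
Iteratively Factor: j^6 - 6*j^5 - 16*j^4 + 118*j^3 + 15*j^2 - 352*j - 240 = (j - 5)*(j^5 - j^4 - 21*j^3 + 13*j^2 + 80*j + 48) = (j - 5)*(j - 3)*(j^4 + 2*j^3 - 15*j^2 - 32*j - 16) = (j - 5)*(j - 4)*(j - 3)*(j^3 + 6*j^2 + 9*j + 4) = (j - 5)*(j - 4)*(j - 3)*(j + 1)*(j^2 + 5*j + 4) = (j - 5)*(j - 4)*(j - 3)*(j + 1)^2*(j + 4)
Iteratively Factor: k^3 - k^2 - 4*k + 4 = (k - 1)*(k^2 - 4) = (k - 1)*(k + 2)*(k - 2)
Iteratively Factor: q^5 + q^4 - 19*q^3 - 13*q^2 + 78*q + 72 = (q + 2)*(q^4 - q^3 - 17*q^2 + 21*q + 36) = (q + 1)*(q + 2)*(q^3 - 2*q^2 - 15*q + 36) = (q + 1)*(q + 2)*(q + 4)*(q^2 - 6*q + 9) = (q - 3)*(q + 1)*(q + 2)*(q + 4)*(q - 3)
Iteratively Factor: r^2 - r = (r)*(r - 1)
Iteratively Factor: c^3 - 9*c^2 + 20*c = (c)*(c^2 - 9*c + 20) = c*(c - 5)*(c - 4)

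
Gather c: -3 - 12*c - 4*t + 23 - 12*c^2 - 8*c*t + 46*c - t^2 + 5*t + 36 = -12*c^2 + c*(34 - 8*t) - t^2 + t + 56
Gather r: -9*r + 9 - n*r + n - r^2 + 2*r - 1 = n - r^2 + r*(-n - 7) + 8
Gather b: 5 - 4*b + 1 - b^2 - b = -b^2 - 5*b + 6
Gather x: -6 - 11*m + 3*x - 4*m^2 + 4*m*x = -4*m^2 - 11*m + x*(4*m + 3) - 6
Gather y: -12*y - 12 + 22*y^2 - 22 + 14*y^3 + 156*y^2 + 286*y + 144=14*y^3 + 178*y^2 + 274*y + 110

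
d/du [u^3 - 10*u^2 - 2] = u*(3*u - 20)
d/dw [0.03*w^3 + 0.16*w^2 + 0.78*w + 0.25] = 0.09*w^2 + 0.32*w + 0.78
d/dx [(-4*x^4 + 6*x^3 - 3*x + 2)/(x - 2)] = 4*(-3*x^4 + 11*x^3 - 9*x^2 + 1)/(x^2 - 4*x + 4)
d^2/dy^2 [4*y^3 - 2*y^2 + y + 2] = 24*y - 4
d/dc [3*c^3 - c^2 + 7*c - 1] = 9*c^2 - 2*c + 7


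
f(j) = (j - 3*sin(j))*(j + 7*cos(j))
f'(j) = (1 - 7*sin(j))*(j - 3*sin(j)) + (1 - 3*cos(j))*(j + 7*cos(j)) = -(j - 3*sin(j))*(7*sin(j) - 1) - (j + 7*cos(j))*(3*cos(j) - 1)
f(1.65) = -1.47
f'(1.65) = 9.37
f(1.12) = -6.59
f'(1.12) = 7.10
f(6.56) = 76.31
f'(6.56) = -30.31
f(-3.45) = 44.13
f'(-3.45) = -34.14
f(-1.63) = -2.79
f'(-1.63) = 8.49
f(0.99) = -7.33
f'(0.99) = 4.24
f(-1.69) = -3.25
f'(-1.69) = 6.82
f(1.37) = -4.34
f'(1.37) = 10.31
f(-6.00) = -4.93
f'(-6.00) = 5.18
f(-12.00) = 82.92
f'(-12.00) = 46.84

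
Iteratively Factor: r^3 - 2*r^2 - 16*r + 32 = (r - 4)*(r^2 + 2*r - 8) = (r - 4)*(r - 2)*(r + 4)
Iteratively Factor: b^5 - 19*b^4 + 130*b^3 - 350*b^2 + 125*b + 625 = (b - 5)*(b^4 - 14*b^3 + 60*b^2 - 50*b - 125) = (b - 5)*(b + 1)*(b^3 - 15*b^2 + 75*b - 125) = (b - 5)^2*(b + 1)*(b^2 - 10*b + 25) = (b - 5)^3*(b + 1)*(b - 5)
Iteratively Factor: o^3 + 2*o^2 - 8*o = (o + 4)*(o^2 - 2*o) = o*(o + 4)*(o - 2)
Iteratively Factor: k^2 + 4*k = (k)*(k + 4)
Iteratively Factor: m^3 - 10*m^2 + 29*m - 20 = (m - 5)*(m^2 - 5*m + 4) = (m - 5)*(m - 4)*(m - 1)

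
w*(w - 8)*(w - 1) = w^3 - 9*w^2 + 8*w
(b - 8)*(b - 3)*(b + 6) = b^3 - 5*b^2 - 42*b + 144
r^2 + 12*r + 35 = (r + 5)*(r + 7)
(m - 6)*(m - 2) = m^2 - 8*m + 12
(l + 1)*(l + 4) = l^2 + 5*l + 4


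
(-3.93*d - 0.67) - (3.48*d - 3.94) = 3.27 - 7.41*d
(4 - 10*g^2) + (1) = 5 - 10*g^2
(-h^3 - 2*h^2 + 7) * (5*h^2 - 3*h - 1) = -5*h^5 - 7*h^4 + 7*h^3 + 37*h^2 - 21*h - 7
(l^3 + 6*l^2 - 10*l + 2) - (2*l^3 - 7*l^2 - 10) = -l^3 + 13*l^2 - 10*l + 12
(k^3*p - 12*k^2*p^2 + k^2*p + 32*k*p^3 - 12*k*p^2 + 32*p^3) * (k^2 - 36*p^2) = k^5*p - 12*k^4*p^2 + k^4*p - 4*k^3*p^3 - 12*k^3*p^2 + 432*k^2*p^4 - 4*k^2*p^3 - 1152*k*p^5 + 432*k*p^4 - 1152*p^5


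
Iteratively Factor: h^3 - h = (h)*(h^2 - 1) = h*(h + 1)*(h - 1)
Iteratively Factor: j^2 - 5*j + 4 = (j - 1)*(j - 4)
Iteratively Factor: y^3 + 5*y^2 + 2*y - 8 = (y + 2)*(y^2 + 3*y - 4) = (y + 2)*(y + 4)*(y - 1)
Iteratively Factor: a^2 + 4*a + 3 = (a + 1)*(a + 3)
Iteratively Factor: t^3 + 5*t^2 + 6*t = (t)*(t^2 + 5*t + 6) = t*(t + 3)*(t + 2)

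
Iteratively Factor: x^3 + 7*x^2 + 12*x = (x + 4)*(x^2 + 3*x) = (x + 3)*(x + 4)*(x)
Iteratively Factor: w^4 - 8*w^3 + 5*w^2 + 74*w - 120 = (w - 2)*(w^3 - 6*w^2 - 7*w + 60) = (w - 5)*(w - 2)*(w^2 - w - 12) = (w - 5)*(w - 4)*(w - 2)*(w + 3)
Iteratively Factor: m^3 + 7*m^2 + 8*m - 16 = (m - 1)*(m^2 + 8*m + 16) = (m - 1)*(m + 4)*(m + 4)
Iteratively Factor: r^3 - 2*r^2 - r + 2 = (r + 1)*(r^2 - 3*r + 2) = (r - 1)*(r + 1)*(r - 2)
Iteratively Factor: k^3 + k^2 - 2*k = (k + 2)*(k^2 - k) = (k - 1)*(k + 2)*(k)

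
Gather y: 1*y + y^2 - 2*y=y^2 - y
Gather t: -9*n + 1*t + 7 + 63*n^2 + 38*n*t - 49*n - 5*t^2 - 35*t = 63*n^2 - 58*n - 5*t^2 + t*(38*n - 34) + 7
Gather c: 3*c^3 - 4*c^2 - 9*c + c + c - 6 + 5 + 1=3*c^3 - 4*c^2 - 7*c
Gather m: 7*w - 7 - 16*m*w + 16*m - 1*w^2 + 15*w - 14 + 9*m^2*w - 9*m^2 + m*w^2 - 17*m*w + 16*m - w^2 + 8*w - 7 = m^2*(9*w - 9) + m*(w^2 - 33*w + 32) - 2*w^2 + 30*w - 28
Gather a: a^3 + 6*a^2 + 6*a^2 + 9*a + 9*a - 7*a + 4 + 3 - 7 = a^3 + 12*a^2 + 11*a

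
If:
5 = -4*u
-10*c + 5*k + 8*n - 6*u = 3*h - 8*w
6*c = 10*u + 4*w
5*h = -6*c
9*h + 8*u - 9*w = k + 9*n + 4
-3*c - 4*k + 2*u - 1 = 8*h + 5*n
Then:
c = -23325/9908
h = 13995/4954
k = -39431/4954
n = 25365/9908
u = -5/4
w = -4025/9908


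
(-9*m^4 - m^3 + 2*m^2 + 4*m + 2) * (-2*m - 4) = 18*m^5 + 38*m^4 - 16*m^2 - 20*m - 8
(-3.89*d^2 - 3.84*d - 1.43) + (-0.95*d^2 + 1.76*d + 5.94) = -4.84*d^2 - 2.08*d + 4.51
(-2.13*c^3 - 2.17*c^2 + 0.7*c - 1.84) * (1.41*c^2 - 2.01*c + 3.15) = -3.0033*c^5 + 1.2216*c^4 - 1.3608*c^3 - 10.8369*c^2 + 5.9034*c - 5.796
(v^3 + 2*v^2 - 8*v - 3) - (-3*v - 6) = v^3 + 2*v^2 - 5*v + 3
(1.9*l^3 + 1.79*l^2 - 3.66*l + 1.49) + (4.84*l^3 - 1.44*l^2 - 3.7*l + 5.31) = 6.74*l^3 + 0.35*l^2 - 7.36*l + 6.8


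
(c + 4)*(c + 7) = c^2 + 11*c + 28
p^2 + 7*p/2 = p*(p + 7/2)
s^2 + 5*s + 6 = (s + 2)*(s + 3)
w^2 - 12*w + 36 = (w - 6)^2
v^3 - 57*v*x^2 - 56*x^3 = (v - 8*x)*(v + x)*(v + 7*x)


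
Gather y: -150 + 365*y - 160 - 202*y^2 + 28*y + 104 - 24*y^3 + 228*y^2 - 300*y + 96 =-24*y^3 + 26*y^2 + 93*y - 110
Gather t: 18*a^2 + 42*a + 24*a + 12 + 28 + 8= 18*a^2 + 66*a + 48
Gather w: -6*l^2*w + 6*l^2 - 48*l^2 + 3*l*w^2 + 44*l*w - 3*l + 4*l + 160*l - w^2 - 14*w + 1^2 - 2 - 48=-42*l^2 + 161*l + w^2*(3*l - 1) + w*(-6*l^2 + 44*l - 14) - 49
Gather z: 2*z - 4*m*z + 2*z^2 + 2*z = 2*z^2 + z*(4 - 4*m)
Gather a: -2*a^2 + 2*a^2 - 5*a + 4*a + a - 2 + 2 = 0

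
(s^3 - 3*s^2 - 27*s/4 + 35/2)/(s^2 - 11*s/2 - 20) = (s^2 - 11*s/2 + 7)/(s - 8)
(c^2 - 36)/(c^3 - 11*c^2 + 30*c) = (c + 6)/(c*(c - 5))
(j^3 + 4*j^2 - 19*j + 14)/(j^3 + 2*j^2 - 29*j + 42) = (j - 1)/(j - 3)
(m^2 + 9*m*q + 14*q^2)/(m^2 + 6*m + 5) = (m^2 + 9*m*q + 14*q^2)/(m^2 + 6*m + 5)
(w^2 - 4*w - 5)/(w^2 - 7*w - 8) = (w - 5)/(w - 8)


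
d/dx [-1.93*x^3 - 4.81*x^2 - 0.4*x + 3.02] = -5.79*x^2 - 9.62*x - 0.4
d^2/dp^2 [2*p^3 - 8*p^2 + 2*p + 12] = 12*p - 16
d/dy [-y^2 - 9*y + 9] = -2*y - 9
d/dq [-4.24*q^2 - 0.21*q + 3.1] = -8.48*q - 0.21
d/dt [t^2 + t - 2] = 2*t + 1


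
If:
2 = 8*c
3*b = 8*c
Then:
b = 2/3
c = 1/4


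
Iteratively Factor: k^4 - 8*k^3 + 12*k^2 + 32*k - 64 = (k - 4)*(k^3 - 4*k^2 - 4*k + 16) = (k - 4)*(k + 2)*(k^2 - 6*k + 8) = (k - 4)^2*(k + 2)*(k - 2)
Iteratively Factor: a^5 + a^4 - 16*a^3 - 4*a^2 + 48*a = (a)*(a^4 + a^3 - 16*a^2 - 4*a + 48) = a*(a - 3)*(a^3 + 4*a^2 - 4*a - 16) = a*(a - 3)*(a - 2)*(a^2 + 6*a + 8) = a*(a - 3)*(a - 2)*(a + 4)*(a + 2)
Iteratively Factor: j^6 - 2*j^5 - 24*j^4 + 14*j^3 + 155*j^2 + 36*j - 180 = (j - 3)*(j^5 + j^4 - 21*j^3 - 49*j^2 + 8*j + 60) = (j - 3)*(j + 2)*(j^4 - j^3 - 19*j^2 - 11*j + 30) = (j - 5)*(j - 3)*(j + 2)*(j^3 + 4*j^2 + j - 6) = (j - 5)*(j - 3)*(j + 2)*(j + 3)*(j^2 + j - 2) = (j - 5)*(j - 3)*(j + 2)^2*(j + 3)*(j - 1)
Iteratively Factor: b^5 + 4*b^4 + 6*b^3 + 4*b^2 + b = (b + 1)*(b^4 + 3*b^3 + 3*b^2 + b) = (b + 1)^2*(b^3 + 2*b^2 + b) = b*(b + 1)^2*(b^2 + 2*b + 1) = b*(b + 1)^3*(b + 1)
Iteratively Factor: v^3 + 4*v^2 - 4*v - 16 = (v + 2)*(v^2 + 2*v - 8) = (v - 2)*(v + 2)*(v + 4)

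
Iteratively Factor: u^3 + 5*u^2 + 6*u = (u)*(u^2 + 5*u + 6) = u*(u + 3)*(u + 2)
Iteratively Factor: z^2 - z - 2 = (z - 2)*(z + 1)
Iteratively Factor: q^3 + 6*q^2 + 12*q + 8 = (q + 2)*(q^2 + 4*q + 4) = (q + 2)^2*(q + 2)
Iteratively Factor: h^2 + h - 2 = (h - 1)*(h + 2)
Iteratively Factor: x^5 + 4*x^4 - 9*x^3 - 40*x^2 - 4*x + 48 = (x + 2)*(x^4 + 2*x^3 - 13*x^2 - 14*x + 24) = (x - 3)*(x + 2)*(x^3 + 5*x^2 + 2*x - 8) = (x - 3)*(x + 2)^2*(x^2 + 3*x - 4) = (x - 3)*(x - 1)*(x + 2)^2*(x + 4)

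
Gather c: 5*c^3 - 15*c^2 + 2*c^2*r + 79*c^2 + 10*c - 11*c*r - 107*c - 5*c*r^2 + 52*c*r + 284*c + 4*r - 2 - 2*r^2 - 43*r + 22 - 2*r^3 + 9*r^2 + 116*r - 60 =5*c^3 + c^2*(2*r + 64) + c*(-5*r^2 + 41*r + 187) - 2*r^3 + 7*r^2 + 77*r - 40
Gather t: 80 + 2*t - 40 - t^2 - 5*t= -t^2 - 3*t + 40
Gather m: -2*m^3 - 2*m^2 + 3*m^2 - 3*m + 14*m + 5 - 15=-2*m^3 + m^2 + 11*m - 10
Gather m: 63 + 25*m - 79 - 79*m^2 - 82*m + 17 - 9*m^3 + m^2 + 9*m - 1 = -9*m^3 - 78*m^2 - 48*m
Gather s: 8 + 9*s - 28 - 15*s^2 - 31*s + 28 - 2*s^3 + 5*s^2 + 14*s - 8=-2*s^3 - 10*s^2 - 8*s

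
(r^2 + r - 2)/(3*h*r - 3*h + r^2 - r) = (r + 2)/(3*h + r)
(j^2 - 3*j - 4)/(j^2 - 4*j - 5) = (j - 4)/(j - 5)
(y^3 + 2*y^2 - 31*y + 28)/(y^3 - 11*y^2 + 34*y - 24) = (y + 7)/(y - 6)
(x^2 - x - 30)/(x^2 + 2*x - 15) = (x - 6)/(x - 3)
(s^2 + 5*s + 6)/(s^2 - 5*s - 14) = (s + 3)/(s - 7)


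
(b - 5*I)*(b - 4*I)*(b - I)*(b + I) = b^4 - 9*I*b^3 - 19*b^2 - 9*I*b - 20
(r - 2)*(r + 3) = r^2 + r - 6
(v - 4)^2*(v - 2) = v^3 - 10*v^2 + 32*v - 32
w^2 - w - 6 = (w - 3)*(w + 2)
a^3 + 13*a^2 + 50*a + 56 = (a + 2)*(a + 4)*(a + 7)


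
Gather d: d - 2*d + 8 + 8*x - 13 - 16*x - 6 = -d - 8*x - 11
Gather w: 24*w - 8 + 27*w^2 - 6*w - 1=27*w^2 + 18*w - 9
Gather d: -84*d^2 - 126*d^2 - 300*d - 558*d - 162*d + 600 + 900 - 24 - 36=-210*d^2 - 1020*d + 1440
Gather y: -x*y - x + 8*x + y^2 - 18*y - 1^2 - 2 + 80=7*x + y^2 + y*(-x - 18) + 77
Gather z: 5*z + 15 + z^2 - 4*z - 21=z^2 + z - 6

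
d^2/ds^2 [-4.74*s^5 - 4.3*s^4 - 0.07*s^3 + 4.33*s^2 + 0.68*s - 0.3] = -94.8*s^3 - 51.6*s^2 - 0.42*s + 8.66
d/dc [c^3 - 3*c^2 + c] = 3*c^2 - 6*c + 1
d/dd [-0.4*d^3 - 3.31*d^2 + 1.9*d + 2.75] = -1.2*d^2 - 6.62*d + 1.9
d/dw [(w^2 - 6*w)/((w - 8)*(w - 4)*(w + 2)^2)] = 2*(-w^4 + 15*w^3 - 78*w^2 + 160*w - 192)/(w^7 - 18*w^6 + 76*w^5 + 200*w^4 - 1280*w^3 - 1408*w^2 + 6144*w + 8192)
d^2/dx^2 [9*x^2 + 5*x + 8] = 18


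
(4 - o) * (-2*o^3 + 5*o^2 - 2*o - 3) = 2*o^4 - 13*o^3 + 22*o^2 - 5*o - 12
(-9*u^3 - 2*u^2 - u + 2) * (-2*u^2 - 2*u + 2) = 18*u^5 + 22*u^4 - 12*u^3 - 6*u^2 - 6*u + 4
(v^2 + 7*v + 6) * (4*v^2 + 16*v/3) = 4*v^4 + 100*v^3/3 + 184*v^2/3 + 32*v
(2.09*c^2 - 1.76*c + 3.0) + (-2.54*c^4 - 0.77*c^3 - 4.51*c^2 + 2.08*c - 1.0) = -2.54*c^4 - 0.77*c^3 - 2.42*c^2 + 0.32*c + 2.0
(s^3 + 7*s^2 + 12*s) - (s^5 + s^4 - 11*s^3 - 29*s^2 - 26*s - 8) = -s^5 - s^4 + 12*s^3 + 36*s^2 + 38*s + 8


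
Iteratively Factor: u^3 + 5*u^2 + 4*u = (u + 1)*(u^2 + 4*u) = u*(u + 1)*(u + 4)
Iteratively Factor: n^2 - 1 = (n + 1)*(n - 1)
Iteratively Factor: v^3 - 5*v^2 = (v)*(v^2 - 5*v) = v*(v - 5)*(v)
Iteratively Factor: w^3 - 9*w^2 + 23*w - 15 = (w - 5)*(w^2 - 4*w + 3) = (w - 5)*(w - 3)*(w - 1)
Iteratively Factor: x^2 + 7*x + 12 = (x + 3)*(x + 4)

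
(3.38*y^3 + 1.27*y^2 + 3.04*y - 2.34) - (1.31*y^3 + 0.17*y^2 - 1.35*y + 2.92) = 2.07*y^3 + 1.1*y^2 + 4.39*y - 5.26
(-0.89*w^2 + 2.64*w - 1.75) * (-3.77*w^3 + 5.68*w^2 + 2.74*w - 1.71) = 3.3553*w^5 - 15.008*w^4 + 19.1541*w^3 - 1.1845*w^2 - 9.3094*w + 2.9925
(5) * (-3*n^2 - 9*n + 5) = -15*n^2 - 45*n + 25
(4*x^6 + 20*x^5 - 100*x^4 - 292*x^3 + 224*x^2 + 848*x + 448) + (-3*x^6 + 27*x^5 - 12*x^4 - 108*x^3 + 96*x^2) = x^6 + 47*x^5 - 112*x^4 - 400*x^3 + 320*x^2 + 848*x + 448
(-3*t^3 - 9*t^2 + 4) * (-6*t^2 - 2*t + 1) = 18*t^5 + 60*t^4 + 15*t^3 - 33*t^2 - 8*t + 4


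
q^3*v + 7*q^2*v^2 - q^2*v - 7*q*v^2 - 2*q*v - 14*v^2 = (q - 2)*(q + 7*v)*(q*v + v)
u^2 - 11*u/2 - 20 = (u - 8)*(u + 5/2)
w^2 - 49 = (w - 7)*(w + 7)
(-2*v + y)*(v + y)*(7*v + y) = -14*v^3 - 9*v^2*y + 6*v*y^2 + y^3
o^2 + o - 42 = (o - 6)*(o + 7)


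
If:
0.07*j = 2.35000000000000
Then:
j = 33.57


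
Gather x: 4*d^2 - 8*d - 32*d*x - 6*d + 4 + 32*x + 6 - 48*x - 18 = 4*d^2 - 14*d + x*(-32*d - 16) - 8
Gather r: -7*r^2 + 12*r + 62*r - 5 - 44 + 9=-7*r^2 + 74*r - 40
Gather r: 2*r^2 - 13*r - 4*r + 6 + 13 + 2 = 2*r^2 - 17*r + 21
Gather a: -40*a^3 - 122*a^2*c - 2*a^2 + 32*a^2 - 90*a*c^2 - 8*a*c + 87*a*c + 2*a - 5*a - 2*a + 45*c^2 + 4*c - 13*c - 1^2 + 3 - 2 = -40*a^3 + a^2*(30 - 122*c) + a*(-90*c^2 + 79*c - 5) + 45*c^2 - 9*c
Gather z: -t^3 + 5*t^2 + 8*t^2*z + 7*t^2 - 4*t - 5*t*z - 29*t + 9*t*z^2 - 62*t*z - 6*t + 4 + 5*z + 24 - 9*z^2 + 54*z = -t^3 + 12*t^2 - 39*t + z^2*(9*t - 9) + z*(8*t^2 - 67*t + 59) + 28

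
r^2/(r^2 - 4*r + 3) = r^2/(r^2 - 4*r + 3)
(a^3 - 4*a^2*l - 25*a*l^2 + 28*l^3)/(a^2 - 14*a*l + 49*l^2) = (a^2 + 3*a*l - 4*l^2)/(a - 7*l)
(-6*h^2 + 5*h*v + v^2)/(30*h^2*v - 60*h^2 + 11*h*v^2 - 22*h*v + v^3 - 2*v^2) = (-h + v)/(5*h*v - 10*h + v^2 - 2*v)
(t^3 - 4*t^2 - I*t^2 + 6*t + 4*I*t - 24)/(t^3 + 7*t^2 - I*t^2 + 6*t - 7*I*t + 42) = (t - 4)/(t + 7)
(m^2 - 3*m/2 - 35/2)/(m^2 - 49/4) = 2*(m - 5)/(2*m - 7)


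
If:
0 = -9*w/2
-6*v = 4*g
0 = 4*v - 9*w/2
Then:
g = 0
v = 0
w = 0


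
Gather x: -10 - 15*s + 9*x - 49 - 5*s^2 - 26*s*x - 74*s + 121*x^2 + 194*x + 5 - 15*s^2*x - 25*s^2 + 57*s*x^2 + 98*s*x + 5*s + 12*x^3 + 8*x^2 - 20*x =-30*s^2 - 84*s + 12*x^3 + x^2*(57*s + 129) + x*(-15*s^2 + 72*s + 183) - 54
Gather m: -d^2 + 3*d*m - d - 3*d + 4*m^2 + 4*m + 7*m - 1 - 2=-d^2 - 4*d + 4*m^2 + m*(3*d + 11) - 3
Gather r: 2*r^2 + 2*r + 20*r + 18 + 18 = 2*r^2 + 22*r + 36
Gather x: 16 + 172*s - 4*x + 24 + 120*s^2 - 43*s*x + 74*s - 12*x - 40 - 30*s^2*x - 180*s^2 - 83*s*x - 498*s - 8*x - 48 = -60*s^2 - 252*s + x*(-30*s^2 - 126*s - 24) - 48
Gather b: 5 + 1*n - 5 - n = 0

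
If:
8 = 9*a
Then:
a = 8/9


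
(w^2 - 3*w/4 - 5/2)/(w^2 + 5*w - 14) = (w + 5/4)/(w + 7)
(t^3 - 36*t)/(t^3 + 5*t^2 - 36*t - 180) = t/(t + 5)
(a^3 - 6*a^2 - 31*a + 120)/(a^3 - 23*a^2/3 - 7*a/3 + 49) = 3*(a^2 - 3*a - 40)/(3*a^2 - 14*a - 49)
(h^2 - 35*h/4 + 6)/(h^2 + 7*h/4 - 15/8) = 2*(h - 8)/(2*h + 5)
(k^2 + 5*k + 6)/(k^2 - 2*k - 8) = (k + 3)/(k - 4)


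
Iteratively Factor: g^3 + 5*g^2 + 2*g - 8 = (g - 1)*(g^2 + 6*g + 8) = (g - 1)*(g + 2)*(g + 4)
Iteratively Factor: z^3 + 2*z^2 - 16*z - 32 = (z - 4)*(z^2 + 6*z + 8) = (z - 4)*(z + 2)*(z + 4)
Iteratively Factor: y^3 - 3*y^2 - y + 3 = (y - 1)*(y^2 - 2*y - 3) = (y - 1)*(y + 1)*(y - 3)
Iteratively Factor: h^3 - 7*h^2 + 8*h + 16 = (h - 4)*(h^2 - 3*h - 4) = (h - 4)^2*(h + 1)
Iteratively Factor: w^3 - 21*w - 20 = (w - 5)*(w^2 + 5*w + 4) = (w - 5)*(w + 4)*(w + 1)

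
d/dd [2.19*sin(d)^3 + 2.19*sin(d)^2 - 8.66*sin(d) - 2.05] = (6.57*sin(d)^2 + 4.38*sin(d) - 8.66)*cos(d)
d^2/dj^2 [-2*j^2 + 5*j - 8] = -4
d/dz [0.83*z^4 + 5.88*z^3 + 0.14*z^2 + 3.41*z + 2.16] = 3.32*z^3 + 17.64*z^2 + 0.28*z + 3.41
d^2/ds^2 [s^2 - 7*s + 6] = 2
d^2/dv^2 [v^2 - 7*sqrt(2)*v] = 2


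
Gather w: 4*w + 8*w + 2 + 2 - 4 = 12*w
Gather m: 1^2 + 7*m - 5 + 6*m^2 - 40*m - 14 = 6*m^2 - 33*m - 18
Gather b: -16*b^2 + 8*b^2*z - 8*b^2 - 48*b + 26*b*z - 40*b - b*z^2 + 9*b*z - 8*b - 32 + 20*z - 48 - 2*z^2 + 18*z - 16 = b^2*(8*z - 24) + b*(-z^2 + 35*z - 96) - 2*z^2 + 38*z - 96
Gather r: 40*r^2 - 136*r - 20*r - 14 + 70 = 40*r^2 - 156*r + 56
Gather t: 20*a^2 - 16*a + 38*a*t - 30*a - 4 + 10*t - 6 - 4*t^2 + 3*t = 20*a^2 - 46*a - 4*t^2 + t*(38*a + 13) - 10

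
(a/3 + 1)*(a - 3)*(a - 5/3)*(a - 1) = a^4/3 - 8*a^3/9 - 22*a^2/9 + 8*a - 5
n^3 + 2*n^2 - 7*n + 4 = (n - 1)^2*(n + 4)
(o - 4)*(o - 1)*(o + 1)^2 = o^4 - 3*o^3 - 5*o^2 + 3*o + 4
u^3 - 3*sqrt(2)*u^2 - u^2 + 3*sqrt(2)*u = u*(u - 1)*(u - 3*sqrt(2))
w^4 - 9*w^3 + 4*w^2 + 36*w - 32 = (w - 8)*(w - 2)*(w - 1)*(w + 2)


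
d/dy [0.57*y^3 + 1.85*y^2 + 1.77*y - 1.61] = 1.71*y^2 + 3.7*y + 1.77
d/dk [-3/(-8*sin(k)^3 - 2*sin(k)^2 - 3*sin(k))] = 3*(-4*sin(k) + 12*cos(2*k) - 15)*cos(k)/((8*sin(k)^2 + 2*sin(k) + 3)^2*sin(k)^2)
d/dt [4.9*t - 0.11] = 4.90000000000000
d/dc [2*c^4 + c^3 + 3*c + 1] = 8*c^3 + 3*c^2 + 3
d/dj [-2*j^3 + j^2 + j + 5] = -6*j^2 + 2*j + 1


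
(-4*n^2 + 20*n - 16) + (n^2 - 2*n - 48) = -3*n^2 + 18*n - 64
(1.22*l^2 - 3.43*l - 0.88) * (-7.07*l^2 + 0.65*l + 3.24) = -8.6254*l^4 + 25.0431*l^3 + 7.9449*l^2 - 11.6852*l - 2.8512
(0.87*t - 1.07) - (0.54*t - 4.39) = 0.33*t + 3.32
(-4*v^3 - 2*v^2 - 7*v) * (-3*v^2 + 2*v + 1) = 12*v^5 - 2*v^4 + 13*v^3 - 16*v^2 - 7*v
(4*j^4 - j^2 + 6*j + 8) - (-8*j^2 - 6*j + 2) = 4*j^4 + 7*j^2 + 12*j + 6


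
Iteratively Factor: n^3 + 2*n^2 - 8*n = (n - 2)*(n^2 + 4*n) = (n - 2)*(n + 4)*(n)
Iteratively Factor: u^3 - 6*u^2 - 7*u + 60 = (u - 4)*(u^2 - 2*u - 15) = (u - 4)*(u + 3)*(u - 5)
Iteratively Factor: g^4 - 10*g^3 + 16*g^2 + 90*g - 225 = (g + 3)*(g^3 - 13*g^2 + 55*g - 75) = (g - 5)*(g + 3)*(g^2 - 8*g + 15) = (g - 5)*(g - 3)*(g + 3)*(g - 5)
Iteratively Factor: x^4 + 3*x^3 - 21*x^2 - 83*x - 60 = (x + 4)*(x^3 - x^2 - 17*x - 15) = (x - 5)*(x + 4)*(x^2 + 4*x + 3) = (x - 5)*(x + 3)*(x + 4)*(x + 1)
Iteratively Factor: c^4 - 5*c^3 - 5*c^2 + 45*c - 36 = (c - 1)*(c^3 - 4*c^2 - 9*c + 36) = (c - 4)*(c - 1)*(c^2 - 9) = (c - 4)*(c - 1)*(c + 3)*(c - 3)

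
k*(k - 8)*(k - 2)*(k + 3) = k^4 - 7*k^3 - 14*k^2 + 48*k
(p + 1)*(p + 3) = p^2 + 4*p + 3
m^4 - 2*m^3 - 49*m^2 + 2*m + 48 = (m - 8)*(m - 1)*(m + 1)*(m + 6)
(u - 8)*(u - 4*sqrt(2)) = u^2 - 8*u - 4*sqrt(2)*u + 32*sqrt(2)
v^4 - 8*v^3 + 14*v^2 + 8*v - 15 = (v - 5)*(v - 3)*(v - 1)*(v + 1)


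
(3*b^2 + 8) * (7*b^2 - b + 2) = 21*b^4 - 3*b^3 + 62*b^2 - 8*b + 16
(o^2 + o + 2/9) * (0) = 0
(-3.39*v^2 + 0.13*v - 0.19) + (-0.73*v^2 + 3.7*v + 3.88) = -4.12*v^2 + 3.83*v + 3.69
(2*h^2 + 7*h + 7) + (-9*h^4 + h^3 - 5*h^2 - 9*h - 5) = -9*h^4 + h^3 - 3*h^2 - 2*h + 2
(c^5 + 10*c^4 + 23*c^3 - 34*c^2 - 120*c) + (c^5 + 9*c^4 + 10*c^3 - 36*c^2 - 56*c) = 2*c^5 + 19*c^4 + 33*c^3 - 70*c^2 - 176*c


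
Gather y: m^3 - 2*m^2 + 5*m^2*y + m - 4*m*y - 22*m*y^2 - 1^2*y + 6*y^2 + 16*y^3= m^3 - 2*m^2 + m + 16*y^3 + y^2*(6 - 22*m) + y*(5*m^2 - 4*m - 1)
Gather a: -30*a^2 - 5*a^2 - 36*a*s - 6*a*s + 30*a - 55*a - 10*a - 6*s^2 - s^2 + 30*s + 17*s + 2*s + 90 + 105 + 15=-35*a^2 + a*(-42*s - 35) - 7*s^2 + 49*s + 210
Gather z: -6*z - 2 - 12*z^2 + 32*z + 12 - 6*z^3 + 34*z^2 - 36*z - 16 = -6*z^3 + 22*z^2 - 10*z - 6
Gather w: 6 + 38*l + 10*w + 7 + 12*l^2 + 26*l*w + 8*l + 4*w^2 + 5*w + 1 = 12*l^2 + 46*l + 4*w^2 + w*(26*l + 15) + 14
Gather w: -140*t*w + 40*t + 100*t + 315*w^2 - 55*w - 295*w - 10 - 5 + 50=140*t + 315*w^2 + w*(-140*t - 350) + 35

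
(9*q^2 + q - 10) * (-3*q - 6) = -27*q^3 - 57*q^2 + 24*q + 60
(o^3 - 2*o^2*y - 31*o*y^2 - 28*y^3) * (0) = 0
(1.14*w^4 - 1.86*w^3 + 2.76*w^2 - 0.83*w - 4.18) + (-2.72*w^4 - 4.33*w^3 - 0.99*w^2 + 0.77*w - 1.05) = -1.58*w^4 - 6.19*w^3 + 1.77*w^2 - 0.0599999999999999*w - 5.23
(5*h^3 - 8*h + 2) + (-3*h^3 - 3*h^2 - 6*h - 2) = 2*h^3 - 3*h^2 - 14*h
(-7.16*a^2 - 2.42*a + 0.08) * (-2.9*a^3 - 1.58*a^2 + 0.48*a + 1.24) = 20.764*a^5 + 18.3308*a^4 + 0.1548*a^3 - 10.1664*a^2 - 2.9624*a + 0.0992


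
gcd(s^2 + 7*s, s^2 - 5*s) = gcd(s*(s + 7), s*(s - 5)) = s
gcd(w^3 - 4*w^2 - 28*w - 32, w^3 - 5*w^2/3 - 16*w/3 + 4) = w + 2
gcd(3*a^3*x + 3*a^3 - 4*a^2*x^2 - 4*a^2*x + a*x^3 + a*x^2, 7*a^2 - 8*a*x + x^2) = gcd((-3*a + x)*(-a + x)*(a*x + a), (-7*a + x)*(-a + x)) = -a + x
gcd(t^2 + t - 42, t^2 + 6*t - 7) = t + 7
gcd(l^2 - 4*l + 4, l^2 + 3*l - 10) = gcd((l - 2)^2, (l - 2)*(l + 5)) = l - 2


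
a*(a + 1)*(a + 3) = a^3 + 4*a^2 + 3*a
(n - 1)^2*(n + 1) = n^3 - n^2 - n + 1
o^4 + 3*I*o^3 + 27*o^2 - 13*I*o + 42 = (o - 3*I)*(o - 2*I)*(o + I)*(o + 7*I)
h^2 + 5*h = h*(h + 5)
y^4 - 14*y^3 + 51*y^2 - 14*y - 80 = (y - 8)*(y - 5)*(y - 2)*(y + 1)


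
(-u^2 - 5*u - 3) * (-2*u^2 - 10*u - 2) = 2*u^4 + 20*u^3 + 58*u^2 + 40*u + 6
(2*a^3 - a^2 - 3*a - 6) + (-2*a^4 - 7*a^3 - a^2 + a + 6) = -2*a^4 - 5*a^3 - 2*a^2 - 2*a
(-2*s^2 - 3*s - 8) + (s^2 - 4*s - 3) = -s^2 - 7*s - 11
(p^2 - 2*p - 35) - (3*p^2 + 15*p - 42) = -2*p^2 - 17*p + 7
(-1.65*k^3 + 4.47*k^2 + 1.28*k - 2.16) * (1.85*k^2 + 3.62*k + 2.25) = -3.0525*k^5 + 2.2965*k^4 + 14.8369*k^3 + 10.6951*k^2 - 4.9392*k - 4.86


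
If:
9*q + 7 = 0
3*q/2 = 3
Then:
No Solution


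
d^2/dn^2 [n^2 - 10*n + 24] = 2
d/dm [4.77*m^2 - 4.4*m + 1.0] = 9.54*m - 4.4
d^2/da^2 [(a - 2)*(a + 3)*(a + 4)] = 6*a + 10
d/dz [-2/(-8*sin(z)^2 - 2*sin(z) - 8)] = -(8*sin(z) + 1)*cos(z)/(4*sin(z)^2 + sin(z) + 4)^2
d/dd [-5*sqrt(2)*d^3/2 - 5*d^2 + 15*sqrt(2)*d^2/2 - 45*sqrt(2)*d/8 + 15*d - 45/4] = -15*sqrt(2)*d^2/2 - 10*d + 15*sqrt(2)*d - 45*sqrt(2)/8 + 15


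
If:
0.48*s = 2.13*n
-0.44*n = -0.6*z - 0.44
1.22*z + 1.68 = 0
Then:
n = -0.88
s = -3.90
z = -1.38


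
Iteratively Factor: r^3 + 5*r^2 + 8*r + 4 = (r + 2)*(r^2 + 3*r + 2) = (r + 1)*(r + 2)*(r + 2)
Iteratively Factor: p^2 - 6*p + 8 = (p - 2)*(p - 4)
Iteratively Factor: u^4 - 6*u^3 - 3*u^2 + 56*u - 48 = (u - 4)*(u^3 - 2*u^2 - 11*u + 12) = (u - 4)*(u - 1)*(u^2 - u - 12) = (u - 4)*(u - 1)*(u + 3)*(u - 4)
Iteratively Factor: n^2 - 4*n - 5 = (n + 1)*(n - 5)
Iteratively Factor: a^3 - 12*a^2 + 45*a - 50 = (a - 5)*(a^2 - 7*a + 10) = (a - 5)^2*(a - 2)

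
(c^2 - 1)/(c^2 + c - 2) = (c + 1)/(c + 2)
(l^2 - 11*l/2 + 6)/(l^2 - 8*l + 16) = (l - 3/2)/(l - 4)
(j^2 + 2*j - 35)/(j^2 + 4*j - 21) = (j - 5)/(j - 3)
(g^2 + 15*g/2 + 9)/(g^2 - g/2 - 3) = (g + 6)/(g - 2)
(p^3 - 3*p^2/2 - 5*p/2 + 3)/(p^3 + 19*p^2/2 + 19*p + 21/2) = (p^2 - 3*p + 2)/(p^2 + 8*p + 7)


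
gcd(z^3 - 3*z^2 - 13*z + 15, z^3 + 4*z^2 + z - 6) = z^2 + 2*z - 3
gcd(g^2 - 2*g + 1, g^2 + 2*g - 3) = g - 1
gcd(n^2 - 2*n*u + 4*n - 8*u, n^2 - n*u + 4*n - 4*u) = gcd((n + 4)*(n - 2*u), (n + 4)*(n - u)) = n + 4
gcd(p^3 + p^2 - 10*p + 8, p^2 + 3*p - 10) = p - 2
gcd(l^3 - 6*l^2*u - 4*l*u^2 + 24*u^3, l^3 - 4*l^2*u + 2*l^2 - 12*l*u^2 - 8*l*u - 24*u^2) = -l^2 + 4*l*u + 12*u^2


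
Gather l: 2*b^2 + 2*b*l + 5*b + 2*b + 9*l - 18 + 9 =2*b^2 + 7*b + l*(2*b + 9) - 9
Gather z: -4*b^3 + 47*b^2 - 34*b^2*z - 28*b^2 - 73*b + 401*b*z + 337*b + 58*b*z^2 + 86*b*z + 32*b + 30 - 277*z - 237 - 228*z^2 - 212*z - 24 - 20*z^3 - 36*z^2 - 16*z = -4*b^3 + 19*b^2 + 296*b - 20*z^3 + z^2*(58*b - 264) + z*(-34*b^2 + 487*b - 505) - 231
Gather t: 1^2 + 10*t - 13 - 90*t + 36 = 24 - 80*t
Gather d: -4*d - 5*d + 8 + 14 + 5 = 27 - 9*d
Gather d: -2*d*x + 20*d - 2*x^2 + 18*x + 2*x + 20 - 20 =d*(20 - 2*x) - 2*x^2 + 20*x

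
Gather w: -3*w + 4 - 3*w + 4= 8 - 6*w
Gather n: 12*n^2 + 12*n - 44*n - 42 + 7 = 12*n^2 - 32*n - 35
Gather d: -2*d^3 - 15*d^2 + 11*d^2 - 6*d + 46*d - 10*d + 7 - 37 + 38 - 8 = -2*d^3 - 4*d^2 + 30*d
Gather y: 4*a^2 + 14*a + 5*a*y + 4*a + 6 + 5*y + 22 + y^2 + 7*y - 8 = 4*a^2 + 18*a + y^2 + y*(5*a + 12) + 20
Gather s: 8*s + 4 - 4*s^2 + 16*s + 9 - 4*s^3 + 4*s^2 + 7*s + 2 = -4*s^3 + 31*s + 15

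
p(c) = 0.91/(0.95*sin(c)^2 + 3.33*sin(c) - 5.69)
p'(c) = 0.91*(-1.9*sin(c)*cos(c) - 3.33*cos(c))/(0.95*sin(c)^2 + 3.33*sin(c) - 5.69)^2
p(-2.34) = -0.12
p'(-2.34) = 0.02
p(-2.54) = -0.13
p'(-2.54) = 0.03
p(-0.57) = -0.13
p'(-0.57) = -0.03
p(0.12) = -0.17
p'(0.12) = -0.12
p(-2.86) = -0.14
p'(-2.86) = 0.06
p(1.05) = -0.44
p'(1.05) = -0.52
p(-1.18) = -0.11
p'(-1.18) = -0.01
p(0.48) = -0.23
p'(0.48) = -0.22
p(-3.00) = -0.15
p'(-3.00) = 0.07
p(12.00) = -0.13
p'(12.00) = -0.03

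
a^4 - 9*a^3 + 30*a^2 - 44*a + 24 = (a - 3)*(a - 2)^3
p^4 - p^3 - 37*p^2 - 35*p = p*(p - 7)*(p + 1)*(p + 5)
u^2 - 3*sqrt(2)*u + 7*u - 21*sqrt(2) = (u + 7)*(u - 3*sqrt(2))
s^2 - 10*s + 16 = (s - 8)*(s - 2)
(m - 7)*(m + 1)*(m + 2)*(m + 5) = m^4 + m^3 - 39*m^2 - 109*m - 70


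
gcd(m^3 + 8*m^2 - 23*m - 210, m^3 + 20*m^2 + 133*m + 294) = m^2 + 13*m + 42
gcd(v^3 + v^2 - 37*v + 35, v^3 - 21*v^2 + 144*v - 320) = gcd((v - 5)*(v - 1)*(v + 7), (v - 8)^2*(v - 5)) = v - 5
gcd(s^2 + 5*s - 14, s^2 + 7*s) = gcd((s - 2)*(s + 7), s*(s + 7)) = s + 7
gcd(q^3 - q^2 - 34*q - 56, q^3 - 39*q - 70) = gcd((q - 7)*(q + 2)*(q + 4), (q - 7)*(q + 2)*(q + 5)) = q^2 - 5*q - 14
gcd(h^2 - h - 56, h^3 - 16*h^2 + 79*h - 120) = h - 8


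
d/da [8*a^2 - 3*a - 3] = 16*a - 3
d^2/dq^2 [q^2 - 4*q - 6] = 2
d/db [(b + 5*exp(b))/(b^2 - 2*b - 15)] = (-2*(b - 1)*(b + 5*exp(b)) + (-5*exp(b) - 1)*(-b^2 + 2*b + 15))/(-b^2 + 2*b + 15)^2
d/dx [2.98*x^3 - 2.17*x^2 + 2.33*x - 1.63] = 8.94*x^2 - 4.34*x + 2.33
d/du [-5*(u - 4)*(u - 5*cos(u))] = -5*u + 5*(4 - u)*(5*sin(u) + 1) + 25*cos(u)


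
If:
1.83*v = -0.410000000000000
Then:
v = -0.22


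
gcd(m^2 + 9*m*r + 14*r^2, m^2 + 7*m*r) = m + 7*r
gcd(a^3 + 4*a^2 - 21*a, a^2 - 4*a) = a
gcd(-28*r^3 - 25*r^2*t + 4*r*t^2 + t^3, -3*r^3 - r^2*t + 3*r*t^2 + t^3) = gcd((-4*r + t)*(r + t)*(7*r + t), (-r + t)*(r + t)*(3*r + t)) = r + t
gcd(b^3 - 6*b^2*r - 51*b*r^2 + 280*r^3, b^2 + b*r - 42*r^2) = b + 7*r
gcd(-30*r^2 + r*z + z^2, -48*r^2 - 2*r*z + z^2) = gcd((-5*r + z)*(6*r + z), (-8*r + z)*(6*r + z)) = 6*r + z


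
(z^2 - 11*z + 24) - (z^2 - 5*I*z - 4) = -11*z + 5*I*z + 28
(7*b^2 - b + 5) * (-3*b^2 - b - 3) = -21*b^4 - 4*b^3 - 35*b^2 - 2*b - 15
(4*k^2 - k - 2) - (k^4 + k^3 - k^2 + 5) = -k^4 - k^3 + 5*k^2 - k - 7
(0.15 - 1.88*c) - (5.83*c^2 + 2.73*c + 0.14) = -5.83*c^2 - 4.61*c + 0.00999999999999998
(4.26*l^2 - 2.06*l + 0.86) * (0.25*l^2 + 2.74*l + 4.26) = 1.065*l^4 + 11.1574*l^3 + 12.7182*l^2 - 6.4192*l + 3.6636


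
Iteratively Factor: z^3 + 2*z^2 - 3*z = (z + 3)*(z^2 - z) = (z - 1)*(z + 3)*(z)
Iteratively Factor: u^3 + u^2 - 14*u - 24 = (u + 3)*(u^2 - 2*u - 8) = (u - 4)*(u + 3)*(u + 2)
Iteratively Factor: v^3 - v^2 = (v)*(v^2 - v) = v*(v - 1)*(v)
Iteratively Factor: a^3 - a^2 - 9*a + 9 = (a - 1)*(a^2 - 9) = (a - 1)*(a + 3)*(a - 3)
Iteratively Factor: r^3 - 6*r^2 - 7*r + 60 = (r - 5)*(r^2 - r - 12) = (r - 5)*(r - 4)*(r + 3)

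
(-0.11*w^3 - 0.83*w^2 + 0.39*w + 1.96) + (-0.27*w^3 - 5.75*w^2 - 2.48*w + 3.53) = -0.38*w^3 - 6.58*w^2 - 2.09*w + 5.49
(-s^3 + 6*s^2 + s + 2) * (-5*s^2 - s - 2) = 5*s^5 - 29*s^4 - 9*s^3 - 23*s^2 - 4*s - 4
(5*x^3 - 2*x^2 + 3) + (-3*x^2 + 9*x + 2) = 5*x^3 - 5*x^2 + 9*x + 5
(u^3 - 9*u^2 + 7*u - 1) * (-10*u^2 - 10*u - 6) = -10*u^5 + 80*u^4 + 14*u^3 - 6*u^2 - 32*u + 6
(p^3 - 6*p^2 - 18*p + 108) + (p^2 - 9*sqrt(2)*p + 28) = p^3 - 5*p^2 - 18*p - 9*sqrt(2)*p + 136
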